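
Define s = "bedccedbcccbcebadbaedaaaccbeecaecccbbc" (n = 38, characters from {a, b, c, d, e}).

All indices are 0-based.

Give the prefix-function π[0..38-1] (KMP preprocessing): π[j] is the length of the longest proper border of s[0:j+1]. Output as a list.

[0, 0, 0, 0, 0, 0, 0, 1, 0, 0, 0, 1, 0, 0, 1, 0, 0, 1, 0, 0, 0, 0, 0, 0, 0, 0, 1, 2, 0, 0, 0, 0, 0, 0, 0, 1, 1, 0]

π[0] = 0
j=1 s[j]='e': π[1]=0 (border '')
j=2 s[j]='d': π[2]=0 (border '')
j=3 s[j]='c': π[3]=0 (border '')
j=4 s[j]='c': π[4]=0 (border '')
j=5 s[j]='e': π[5]=0 (border '')
j=6 s[j]='d': π[6]=0 (border '')
j=7 s[j]='b': π[7]=1 (border 'b')
j=8 s[j]='c': k: 1→0; π[8]=0 (border '')
j=9 s[j]='c': π[9]=0 (border '')
j=10 s[j]='c': π[10]=0 (border '')
j=11 s[j]='b': π[11]=1 (border 'b')
j=12 s[j]='c': k: 1→0; π[12]=0 (border '')
j=13 s[j]='e': π[13]=0 (border '')
j=14 s[j]='b': π[14]=1 (border 'b')
j=15 s[j]='a': k: 1→0; π[15]=0 (border '')
j=16 s[j]='d': π[16]=0 (border '')
j=17 s[j]='b': π[17]=1 (border 'b')
j=18 s[j]='a': k: 1→0; π[18]=0 (border '')
j=19 s[j]='e': π[19]=0 (border '')
j=20 s[j]='d': π[20]=0 (border '')
j=21 s[j]='a': π[21]=0 (border '')
j=22 s[j]='a': π[22]=0 (border '')
j=23 s[j]='a': π[23]=0 (border '')
j=24 s[j]='c': π[24]=0 (border '')
j=25 s[j]='c': π[25]=0 (border '')
j=26 s[j]='b': π[26]=1 (border 'b')
j=27 s[j]='e': π[27]=2 (border 'be')
j=28 s[j]='e': k: 2→0; π[28]=0 (border '')
j=29 s[j]='c': π[29]=0 (border '')
j=30 s[j]='a': π[30]=0 (border '')
j=31 s[j]='e': π[31]=0 (border '')
j=32 s[j]='c': π[32]=0 (border '')
j=33 s[j]='c': π[33]=0 (border '')
j=34 s[j]='c': π[34]=0 (border '')
j=35 s[j]='b': π[35]=1 (border 'b')
j=36 s[j]='b': k: 1→0; π[36]=1 (border 'b')
j=37 s[j]='c': k: 1→0; π[37]=0 (border '')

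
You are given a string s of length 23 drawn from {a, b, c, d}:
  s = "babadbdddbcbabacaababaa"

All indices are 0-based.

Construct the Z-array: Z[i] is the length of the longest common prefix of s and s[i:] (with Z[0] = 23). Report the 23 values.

[23, 0, 2, 0, 0, 1, 0, 0, 0, 1, 0, 4, 0, 2, 0, 0, 0, 0, 4, 0, 2, 0, 0]

Z[0]=23
i=1: fresh scan; Z[1]=0
i=2: fresh scan; Z[2]=2 extend→box=[2,4)
i=3: min(r-i=1, Z[1]=0)=0; Z[3]=0
i=4: fresh scan; Z[4]=0
i=5: fresh scan; Z[5]=1 extend→box=[5,6)
i=6: fresh scan; Z[6]=0
i=7: fresh scan; Z[7]=0
i=8: fresh scan; Z[8]=0
i=9: fresh scan; Z[9]=1 extend→box=[9,10)
i=10: fresh scan; Z[10]=0
i=11: fresh scan; Z[11]=4 extend→box=[11,15)
i=12: min(r-i=3, Z[1]=0)=0; Z[12]=0
i=13: min(r-i=2, Z[2]=2)=2; Z[13]=2
i=14: min(r-i=1, Z[3]=0)=0; Z[14]=0
i=15: fresh scan; Z[15]=0
i=16: fresh scan; Z[16]=0
i=17: fresh scan; Z[17]=0
i=18: fresh scan; Z[18]=4 extend→box=[18,22)
i=19: min(r-i=3, Z[1]=0)=0; Z[19]=0
i=20: min(r-i=2, Z[2]=2)=2; Z[20]=2
i=21: min(r-i=1, Z[3]=0)=0; Z[21]=0
i=22: fresh scan; Z[22]=0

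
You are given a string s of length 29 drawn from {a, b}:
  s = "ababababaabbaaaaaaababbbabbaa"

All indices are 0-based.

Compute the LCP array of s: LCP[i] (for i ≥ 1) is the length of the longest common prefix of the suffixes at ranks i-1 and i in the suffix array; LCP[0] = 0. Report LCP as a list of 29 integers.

rank→(start, suffix):
  0 → (28, 'a')
  1 → (27, 'aa')
  2 → (12, 'aaaaaaababbbabbaa')
  3 → (13, 'aaaaaababbbabbaa')
  4 → (14, 'aaaaababbbabbaa')
  5 → (15, 'aaaababbbabbaa')
  6 → (16, 'aaababbbabbaa')
  7 → (17, 'aababbbabbaa')
  8 → (8, 'aabbaaaaaaababbbabbaa')
  9 → (6, 'abaabbaaaaaaababbbabbaa')
  10 → (4, 'ababaabbaaaaaaababbbabbaa')
  11 → (2, 'abababaabbaaaaaaababbbabbaa')
  12 → (0, 'ababababaabbaaaaaaababbbabbaa')
  13 → (18, 'ababbbabbaa')
  14 → (24, 'abbaa')
  15 → (9, 'abbaaaaaaababbbabbaa')
  16 → (20, 'abbbabbaa')
  17 → (26, 'baa')
  18 → (11, 'baaaaaaababbbabbaa')
  19 → (7, 'baabbaaaaaaababbbabbaa')
  20 → (5, 'babaabbaaaaaaababbbabbaa')
  21 → (3, 'bababaabbaaaaaaababbbabbaa')
  22 → (1, 'babababaabbaaaaaaababbbabbaa')
  23 → (23, 'babbaa')
  24 → (19, 'babbbabbaa')
  25 → (25, 'bbaa')
  26 → (10, 'bbaaaaaaababbbabbaa')
  27 → (22, 'bbabbaa')
  28 → (21, 'bbbabbaa')

SA = [28, 27, 12, 13, 14, 15, 16, 17, 8, 6, 4, 2, 0, 18, 24, 9, 20, 26, 11, 7, 5, 3, 1, 23, 19, 25, 10, 22, 21]
[i] adj suffixes → lcp
  [1] 28/27 → 1 ('a')
  [2] 27/12 → 2 ('aa')
  [3] 12/13 → 6 ('aaaaaa')
  [4] 13/14 → 5 ('aaaaa')
  [5] 14/15 → 4 ('aaaa')
  [6] 15/16 → 3 ('aaa')
  [7] 16/17 → 2 ('aa')
  [8] 17/8 → 3 ('aab')
  [9] 8/6 → 1 ('a')
  [10] 6/4 → 3 ('aba')
  [11] 4/2 → 5 ('ababa')
  [12] 2/0 → 7 ('abababa')
  [13] 0/18 → 4 ('abab')
  [14] 18/24 → 2 ('ab')
  [15] 24/9 → 5 ('abbaa')
  [16] 9/20 → 3 ('abb')
  [17] 20/26 → 0 ('')
  [18] 26/11 → 3 ('baa')
  [19] 11/7 → 3 ('baa')
  [20] 7/5 → 2 ('ba')
  [21] 5/3 → 4 ('baba')
  [22] 3/1 → 6 ('bababa')
  [23] 1/23 → 3 ('bab')
  [24] 23/19 → 4 ('babb')
  [25] 19/25 → 1 ('b')
  [26] 25/10 → 4 ('bbaa')
  [27] 10/22 → 3 ('bba')
  [28] 22/21 → 2 ('bb')

[0, 1, 2, 6, 5, 4, 3, 2, 3, 1, 3, 5, 7, 4, 2, 5, 3, 0, 3, 3, 2, 4, 6, 3, 4, 1, 4, 3, 2]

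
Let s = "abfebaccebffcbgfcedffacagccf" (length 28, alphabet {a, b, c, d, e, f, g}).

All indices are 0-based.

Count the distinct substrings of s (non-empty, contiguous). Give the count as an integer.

rank→(start, suffix):
  0 → (0, 'abfebaccebffcbgfcedffacagccf')
  1 → (21, 'acagccf')
  2 → (5, 'accebffcbgfcedffacagccf')
  3 → (23, 'agccf')
  4 → (4, 'baccebffcbgfcedffacagccf')
  5 → (1, 'bfebaccebffcbgfcedffacagccf')
  6 → (9, 'bffcbgfcedffacagccf')
  7 → (13, 'bgfcedffacagccf')
  8 → (22, 'cagccf')
  9 → (12, 'cbgfcedffacagccf')
  10 → (6, 'ccebffcbgfcedffacagccf')
  11 → (25, 'ccf')
  12 → (7, 'cebffcbgfcedffacagccf')
  13 → (16, 'cedffacagccf')
  14 → (26, 'cf')
  15 → (18, 'dffacagccf')
  16 → (3, 'ebaccebffcbgfcedffacagccf')
  17 → (8, 'ebffcbgfcedffacagccf')
  18 → (17, 'edffacagccf')
  19 → (27, 'f')
  20 → (20, 'facagccf')
  21 → (11, 'fcbgfcedffacagccf')
  22 → (15, 'fcedffacagccf')
  23 → (2, 'febaccebffcbgfcedffacagccf')
  24 → (19, 'ffacagccf')
  25 → (10, 'ffcbgfcedffacagccf')
  26 → (24, 'gccf')
  27 → (14, 'gfcedffacagccf')

SA = [0, 21, 5, 23, 4, 1, 9, 13, 22, 12, 6, 25, 7, 16, 26, 18, 3, 8, 17, 27, 20, 11, 15, 2, 19, 10, 24, 14]
rank  pair      lcp
   1  s[0:],s[21:]  1  'a'
   2  s[21:],s[5:]  2  'ac'
   3  s[5:],s[23:]  1  'a'
   4  s[23:],s[4:]  0  ''
   5  s[4:],s[1:]  1  'b'
   6  s[1:],s[9:]  2  'bf'
   7  s[9:],s[13:]  1  'b'
   8  s[13:],s[22:]  0  ''
   9  s[22:],s[12:]  1  'c'
  10  s[12:],s[6:]  1  'c'
  11  s[6:],s[25:]  2  'cc'
  12  s[25:],s[7:]  1  'c'
  13  s[7:],s[16:]  2  'ce'
  14  s[16:],s[26:]  1  'c'
  15  s[26:],s[18:]  0  ''
  16  s[18:],s[3:]  0  ''
  17  s[3:],s[8:]  2  'eb'
  18  s[8:],s[17:]  1  'e'
  19  s[17:],s[27:]  0  ''
  20  s[27:],s[20:]  1  'f'
  21  s[20:],s[11:]  1  'f'
  22  s[11:],s[15:]  2  'fc'
  23  s[15:],s[2:]  1  'f'
  24  s[2:],s[19:]  1  'f'
  25  s[19:],s[10:]  2  'ff'
  26  s[10:],s[24:]  0  ''
  27  s[24:],s[14:]  1  'g'

n(n+1)/2 = 28·29/2 = 406
Σ LCP = 0 + 1 + 2 + 1 + 0 + 1 + 2 + 1 + 0 + 1 + 1 + 2 + 1 + 2 + 1 + 0 + 0 + 2 + 1 + 0 + 1 + 1 + 2 + 1 + 1 + 2 + 0 + 1 = 28
distinct = 406 − 28 = 378

378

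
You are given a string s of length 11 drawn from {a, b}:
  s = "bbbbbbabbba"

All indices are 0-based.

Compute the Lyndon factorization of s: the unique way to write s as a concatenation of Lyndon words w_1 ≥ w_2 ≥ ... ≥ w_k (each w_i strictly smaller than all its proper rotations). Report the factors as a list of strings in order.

emit factor 1: 'b' (i=0, period=1)
emit factor 2: 'b' (i=1, period=1)
emit factor 3: 'b' (i=2, period=1)
emit factor 4: 'b' (i=3, period=1)
emit factor 5: 'b' (i=4, period=1)
emit factor 6: 'b' (i=5, period=1)
emit factor 7: 'abbb' (i=6, period=4)
emit factor 8: 'a' (i=10, period=1)

["b", "b", "b", "b", "b", "b", "abbb", "a"]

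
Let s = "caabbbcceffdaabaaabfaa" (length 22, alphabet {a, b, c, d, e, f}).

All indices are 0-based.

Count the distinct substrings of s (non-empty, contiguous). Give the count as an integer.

228

rank→(start, suffix):
  0 → (21, 'a')
  1 → (20, 'aa')
  2 → (15, 'aaabfaa')
  3 → (12, 'aabaaabfaa')
  4 → (1, 'aabbbcceffdaabaaabfaa')
  5 → (16, 'aabfaa')
  6 → (13, 'abaaabfaa')
  7 → (2, 'abbbcceffdaabaaabfaa')
  8 → (17, 'abfaa')
  9 → (14, 'baaabfaa')
  10 → (3, 'bbbcceffdaabaaabfaa')
  11 → (4, 'bbcceffdaabaaabfaa')
  12 → (5, 'bcceffdaabaaabfaa')
  13 → (18, 'bfaa')
  14 → (0, 'caabbbcceffdaabaaabfaa')
  15 → (6, 'cceffdaabaaabfaa')
  16 → (7, 'ceffdaabaaabfaa')
  17 → (11, 'daabaaabfaa')
  18 → (8, 'effdaabaaabfaa')
  19 → (19, 'faa')
  20 → (10, 'fdaabaaabfaa')
  21 → (9, 'ffdaabaaabfaa')

SA = [21, 20, 15, 12, 1, 16, 13, 2, 17, 14, 3, 4, 5, 18, 0, 6, 7, 11, 8, 19, 10, 9]
rank  pair      lcp
   1  s[21:],s[20:]  1  'a'
   2  s[20:],s[15:]  2  'aa'
   3  s[15:],s[12:]  2  'aa'
   4  s[12:],s[1:]  3  'aab'
   5  s[1:],s[16:]  3  'aab'
   6  s[16:],s[13:]  1  'a'
   7  s[13:],s[2:]  2  'ab'
   8  s[2:],s[17:]  2  'ab'
   9  s[17:],s[14:]  0  ''
  10  s[14:],s[3:]  1  'b'
  11  s[3:],s[4:]  2  'bb'
  12  s[4:],s[5:]  1  'b'
  13  s[5:],s[18:]  1  'b'
  14  s[18:],s[0:]  0  ''
  15  s[0:],s[6:]  1  'c'
  16  s[6:],s[7:]  1  'c'
  17  s[7:],s[11:]  0  ''
  18  s[11:],s[8:]  0  ''
  19  s[8:],s[19:]  0  ''
  20  s[19:],s[10:]  1  'f'
  21  s[10:],s[9:]  1  'f'

n(n+1)/2 = 22·23/2 = 253
Σ LCP = 0 + 1 + 2 + 2 + 3 + 3 + 1 + 2 + 2 + 0 + 1 + 2 + 1 + 1 + 0 + 1 + 1 + 0 + 0 + 0 + 1 + 1 = 25
distinct = 253 − 25 = 228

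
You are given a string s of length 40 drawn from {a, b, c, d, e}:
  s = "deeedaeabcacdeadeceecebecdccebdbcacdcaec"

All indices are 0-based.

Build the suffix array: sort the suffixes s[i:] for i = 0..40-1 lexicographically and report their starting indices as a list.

rank | idx | suffix
   0 |   7 | abcacdeadeceecebecdccebdbcacdcaec
   1 |  33 | acdcaec
   2 |  10 | acdeadeceecebecdccebdbcacdcaec
   3 |  14 | adeceecebecdccebdbcacdcaec
   4 |   5 | aeabcacdeadeceecebecdccebdbcacdcaec
   5 |  37 | aec
   6 |  31 | bcacdcaec
   7 |   8 | bcacdeadeceecebecdccebdbcacdcaec
   8 |  29 | bdbcacdcaec
   9 |  22 | becdccebdbcacdcaec
  10 |  39 | c
  11 |  32 | cacdcaec
  12 |   9 | cacdeadeceecebecdccebdbcacdcaec
  13 |  36 | caec
  14 |  26 | ccebdbcacdcaec
  15 |  34 | cdcaec
  16 |  24 | cdccebdbcacdcaec
  17 |  11 | cdeadeceecebecdccebdbcacdcaec
  18 |  27 | cebdbcacdcaec
  19 |  20 | cebecdccebdbcacdcaec
  20 |  17 | ceecebecdccebdbcacdcaec
  21 |   4 | daeabcacdeadeceecebecdccebdbcacdcaec
  22 |  30 | dbcacdcaec
  23 |  35 | dcaec
  24 |  25 | dccebdbcacdcaec
  25 |  12 | deadeceecebecdccebdbcacdcaec
  26 |  15 | deceecebecdccebdbcacdcaec
  27 |   0 | deeedaeabcacdeadeceecebecdccebdbcacdcaec
  28 |   6 | eabcacdeadeceecebecdccebdbcacdcaec
  29 |  13 | eadeceecebecdccebdbcacdcaec
  30 |  28 | ebdbcacdcaec
  31 |  21 | ebecdccebdbcacdcaec
  32 |  38 | ec
  33 |  23 | ecdccebdbcacdcaec
  34 |  19 | ecebecdccebdbcacdcaec
  35 |  16 | eceecebecdccebdbcacdcaec
  36 |   3 | edaeabcacdeadeceecebecdccebdbcacdcaec
  37 |  18 | eecebecdccebdbcacdcaec
  38 |   2 | eedaeabcacdeadeceecebecdccebdbcacdcaec
  39 |   1 | eeedaeabcacdeadeceecebecdccebdbcacdcaec

[7, 33, 10, 14, 5, 37, 31, 8, 29, 22, 39, 32, 9, 36, 26, 34, 24, 11, 27, 20, 17, 4, 30, 35, 25, 12, 15, 0, 6, 13, 28, 21, 38, 23, 19, 16, 3, 18, 2, 1]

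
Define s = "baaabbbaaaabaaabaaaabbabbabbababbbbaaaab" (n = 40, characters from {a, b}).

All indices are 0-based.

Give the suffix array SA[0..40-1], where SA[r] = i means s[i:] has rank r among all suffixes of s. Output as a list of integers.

rank | idx | suffix
   0 |  35 | aaaab
   1 |   7 | aaaabaaabaaaabbabbabbababbbbaaaab
   2 |  16 | aaaabbabbabbababbbbaaaab
   3 |  36 | aaab
   4 |  12 | aaabaaaabbabbabbababbbbaaaab
   5 |   8 | aaabaaabaaaabbabbabbababbbbaaaab
   6 |  17 | aaabbabbabbababbbbaaaab
   7 |   1 | aaabbbaaaabaaabaaaabbabbabbababbbbaaaab
   8 |  37 | aab
   9 |  13 | aabaaaabbabbabbababbbbaaaab
  10 |   9 | aabaaabaaaabbabbabbababbbbaaaab
  11 |  18 | aabbabbabbababbbbaaaab
  12 |   2 | aabbbaaaabaaabaaaabbabbabbababbbbaaaab
  13 |  38 | ab
  14 |  14 | abaaaabbabbabbababbbbaaaab
  15 |  10 | abaaabaaaabbabbabbababbbbaaaab
  16 |  28 | ababbbbaaaab
  17 |  25 | abbababbbbaaaab
  18 |  22 | abbabbababbbbaaaab
  19 |  19 | abbabbabbababbbbaaaab
  20 |   3 | abbbaaaabaaabaaaabbabbabbababbbbaaaab
  21 |  30 | abbbbaaaab
  22 |  39 | b
  23 |  34 | baaaab
  24 |   6 | baaaabaaabaaaabbabbabbababbbbaaaab
  25 |  15 | baaaabbabbabbababbbbaaaab
  26 |  11 | baaabaaaabbabbabbababbbbaaaab
  27 |   0 | baaabbbaaaabaaabaaaabbabbabbababbbbaaaab
  28 |  27 | bababbbbaaaab
  29 |  24 | babbababbbbaaaab
  30 |  21 | babbabbababbbbaaaab
  31 |  29 | babbbbaaaab
  32 |  33 | bbaaaab
  33 |   5 | bbaaaabaaabaaaabbabbabbababbbbaaaab
  34 |  26 | bbababbbbaaaab
  35 |  23 | bbabbababbbbaaaab
  36 |  20 | bbabbabbababbbbaaaab
  37 |  32 | bbbaaaab
  38 |   4 | bbbaaaabaaabaaaabbabbabbababbbbaaaab
  39 |  31 | bbbbaaaab

[35, 7, 16, 36, 12, 8, 17, 1, 37, 13, 9, 18, 2, 38, 14, 10, 28, 25, 22, 19, 3, 30, 39, 34, 6, 15, 11, 0, 27, 24, 21, 29, 33, 5, 26, 23, 20, 32, 4, 31]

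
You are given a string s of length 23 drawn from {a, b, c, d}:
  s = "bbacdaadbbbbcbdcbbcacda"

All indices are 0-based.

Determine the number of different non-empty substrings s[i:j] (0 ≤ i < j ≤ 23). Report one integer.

243

sorted suffixes:
  #0 SA[0]=22  'a'
  #1 SA[1]=5  'aadbbbbcbdcbbcacda'
  #2 SA[2]=19  'acda'
  #3 SA[3]=2  'acdaadbbbbcbdcbbcacda'
  #4 SA[4]=6  'adbbbbcbdcbbcacda'
  #5 SA[5]=1  'bacdaadbbbbcbdcbbcacda'
  #6 SA[6]=0  'bbacdaadbbbbcbdcbbcacda'
  #7 SA[7]=8  'bbbbcbdcbbcacda'
  #8 SA[8]=9  'bbbcbdcbbcacda'
  #9 SA[9]=16  'bbcacda'
  #10 SA[10]=10  'bbcbdcbbcacda'
  #11 SA[11]=17  'bcacda'
  #12 SA[12]=11  'bcbdcbbcacda'
  #13 SA[13]=13  'bdcbbcacda'
  #14 SA[14]=18  'cacda'
  #15 SA[15]=15  'cbbcacda'
  #16 SA[16]=12  'cbdcbbcacda'
  #17 SA[17]=20  'cda'
  #18 SA[18]=3  'cdaadbbbbcbdcbbcacda'
  #19 SA[19]=21  'da'
  #20 SA[20]=4  'daadbbbbcbdcbbcacda'
  #21 SA[21]=7  'dbbbbcbdcbbcacda'
  #22 SA[22]=14  'dcbbcacda'

SA = [22, 5, 19, 2, 6, 1, 0, 8, 9, 16, 10, 17, 11, 13, 18, 15, 12, 20, 3, 21, 4, 7, 14]
i: (SA[i-1],SA[i]) lcp shared
  1: (22,5) 1 'a'
  2: (5,19) 1 'a'
  3: (19,2) 4 'acda'
  4: (2,6) 1 'a'
  5: (6,1) 0 ''
  6: (1,0) 1 'b'
  7: (0,8) 2 'bb'
  8: (8,9) 3 'bbb'
  9: (9,16) 2 'bb'
  10: (16,10) 3 'bbc'
  11: (10,17) 1 'b'
  12: (17,11) 2 'bc'
  13: (11,13) 1 'b'
  14: (13,18) 0 ''
  15: (18,15) 1 'c'
  16: (15,12) 2 'cb'
  17: (12,20) 1 'c'
  18: (20,3) 3 'cda'
  19: (3,21) 0 ''
  20: (21,4) 2 'da'
  21: (4,7) 1 'd'
  22: (7,14) 1 'd'

n(n+1)/2 = 23·24/2 = 276
Σ LCP = 0 + 1 + 1 + 4 + 1 + 0 + 1 + 2 + 3 + 2 + 3 + 1 + 2 + 1 + 0 + 1 + 2 + 1 + 3 + 0 + 2 + 1 + 1 = 33
distinct = 276 − 33 = 243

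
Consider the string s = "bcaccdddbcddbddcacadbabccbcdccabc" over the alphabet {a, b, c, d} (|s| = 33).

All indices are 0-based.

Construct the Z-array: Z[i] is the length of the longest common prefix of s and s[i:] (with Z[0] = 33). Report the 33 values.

Z[0]=33
i=1: fresh scan; Z[1]=0
i=2: fresh scan; Z[2]=0
i=3: fresh scan; Z[3]=0
i=4: fresh scan; Z[4]=0
i=5: fresh scan; Z[5]=0
i=6: fresh scan; Z[6]=0
i=7: fresh scan; Z[7]=0
i=8: fresh scan; Z[8]=2 extend→box=[8,10)
i=9: min(r-i=1, Z[1]=0)=0; Z[9]=0
i=10: fresh scan; Z[10]=0
i=11: fresh scan; Z[11]=0
i=12: fresh scan; Z[12]=1 extend→box=[12,13)
i=13: fresh scan; Z[13]=0
i=14: fresh scan; Z[14]=0
i=15: fresh scan; Z[15]=0
i=16: fresh scan; Z[16]=0
i=17: fresh scan; Z[17]=0
i=18: fresh scan; Z[18]=0
i=19: fresh scan; Z[19]=0
i=20: fresh scan; Z[20]=1 extend→box=[20,21)
i=21: fresh scan; Z[21]=0
i=22: fresh scan; Z[22]=2 extend→box=[22,24)
i=23: min(r-i=1, Z[1]=0)=0; Z[23]=0
i=24: fresh scan; Z[24]=0
i=25: fresh scan; Z[25]=2 extend→box=[25,27)
i=26: min(r-i=1, Z[1]=0)=0; Z[26]=0
i=27: fresh scan; Z[27]=0
i=28: fresh scan; Z[28]=0
i=29: fresh scan; Z[29]=0
i=30: fresh scan; Z[30]=0
i=31: fresh scan; Z[31]=2 extend→box=[31,33)
i=32: min(r-i=1, Z[1]=0)=0; Z[32]=0

[33, 0, 0, 0, 0, 0, 0, 0, 2, 0, 0, 0, 1, 0, 0, 0, 0, 0, 0, 0, 1, 0, 2, 0, 0, 2, 0, 0, 0, 0, 0, 2, 0]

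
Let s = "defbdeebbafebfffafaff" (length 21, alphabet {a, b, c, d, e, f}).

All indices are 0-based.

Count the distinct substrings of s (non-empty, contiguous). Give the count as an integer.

rank | idx | suffix
   0 |  16 | afaff
   1 |   9 | afebfffafaff
   2 |  18 | aff
   3 |   8 | bafebfffafaff
   4 |   7 | bbafebfffafaff
   5 |   3 | bdeebbafebfffafaff
   6 |  12 | bfffafaff
   7 |   4 | deebbafebfffafaff
   8 |   0 | defbdeebbafebfffafaff
   9 |   6 | ebbafebfffafaff
  10 |  11 | ebfffafaff
  11 |   5 | eebbafebfffafaff
  12 |   1 | efbdeebbafebfffafaff
  13 |  20 | f
  14 |  15 | fafaff
  15 |  17 | faff
  16 |   2 | fbdeebbafebfffafaff
  17 |  10 | febfffafaff
  18 |  19 | ff
  19 |  14 | ffafaff
  20 |  13 | fffafaff

SA = [16, 9, 18, 8, 7, 3, 12, 4, 0, 6, 11, 5, 1, 20, 15, 17, 2, 10, 19, 14, 13]
[i] adj suffixes → lcp
  [1] 16/9 → 2 ('af')
  [2] 9/18 → 2 ('af')
  [3] 18/8 → 0 ('')
  [4] 8/7 → 1 ('b')
  [5] 7/3 → 1 ('b')
  [6] 3/12 → 1 ('b')
  [7] 12/4 → 0 ('')
  [8] 4/0 → 2 ('de')
  [9] 0/6 → 0 ('')
  [10] 6/11 → 2 ('eb')
  [11] 11/5 → 1 ('e')
  [12] 5/1 → 1 ('e')
  [13] 1/20 → 0 ('')
  [14] 20/15 → 1 ('f')
  [15] 15/17 → 3 ('faf')
  [16] 17/2 → 1 ('f')
  [17] 2/10 → 1 ('f')
  [18] 10/19 → 1 ('f')
  [19] 19/14 → 2 ('ff')
  [20] 14/13 → 2 ('ff')

n(n+1)/2 = 21·22/2 = 231
Σ LCP = 0 + 2 + 2 + 0 + 1 + 1 + 1 + 0 + 2 + 0 + 2 + 1 + 1 + 0 + 1 + 3 + 1 + 1 + 1 + 2 + 2 = 24
distinct = 231 − 24 = 207

207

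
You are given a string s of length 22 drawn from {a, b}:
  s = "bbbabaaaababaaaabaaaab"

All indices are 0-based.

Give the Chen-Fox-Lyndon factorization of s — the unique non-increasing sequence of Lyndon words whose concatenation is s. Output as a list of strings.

["b", "b", "b", "ab", "aaaabab", "aaaab", "aaaab"]

emit factor 1: 'b' (i=0, period=1)
emit factor 2: 'b' (i=1, period=1)
emit factor 3: 'b' (i=2, period=1)
emit factor 4: 'ab' (i=3, period=2)
emit factor 5: 'aaaabab' (i=5, period=7)
emit factor 6: 'aaaab' (i=12, period=5)
emit factor 7: 'aaaab' (i=17, period=5)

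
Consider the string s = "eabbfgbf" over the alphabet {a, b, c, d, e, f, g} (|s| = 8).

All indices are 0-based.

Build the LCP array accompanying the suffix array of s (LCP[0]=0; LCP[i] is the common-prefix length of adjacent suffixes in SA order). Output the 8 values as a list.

sorted suffixes:
  #0 SA[0]=1  'abbfgbf'
  #1 SA[1]=2  'bbfgbf'
  #2 SA[2]=6  'bf'
  #3 SA[3]=3  'bfgbf'
  #4 SA[4]=0  'eabbfgbf'
  #5 SA[5]=7  'f'
  #6 SA[6]=4  'fgbf'
  #7 SA[7]=5  'gbf'

SA = [1, 2, 6, 3, 0, 7, 4, 5]
rank  pair      lcp
   1  s[1:],s[2:]  0  ''
   2  s[2:],s[6:]  1  'b'
   3  s[6:],s[3:]  2  'bf'
   4  s[3:],s[0:]  0  ''
   5  s[0:],s[7:]  0  ''
   6  s[7:],s[4:]  1  'f'
   7  s[4:],s[5:]  0  ''

[0, 0, 1, 2, 0, 0, 1, 0]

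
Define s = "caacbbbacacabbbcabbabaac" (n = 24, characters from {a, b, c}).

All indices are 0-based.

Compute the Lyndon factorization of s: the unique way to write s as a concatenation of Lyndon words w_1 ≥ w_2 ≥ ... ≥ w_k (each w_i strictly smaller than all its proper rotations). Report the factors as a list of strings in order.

emit factor 1: 'c' (i=0, period=1)
emit factor 2: 'aacbbbacacabbbcabbab' (i=1, period=20)
emit factor 3: 'aac' (i=21, period=3)

["c", "aacbbbacacabbbcabbab", "aac"]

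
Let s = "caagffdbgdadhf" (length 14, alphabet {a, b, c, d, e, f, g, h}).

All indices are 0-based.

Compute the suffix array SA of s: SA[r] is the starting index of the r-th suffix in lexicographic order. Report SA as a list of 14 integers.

sorted suffixes:
  #0 SA[0]=1  'aagffdbgdadhf'
  #1 SA[1]=10  'adhf'
  #2 SA[2]=2  'agffdbgdadhf'
  #3 SA[3]=7  'bgdadhf'
  #4 SA[4]=0  'caagffdbgdadhf'
  #5 SA[5]=9  'dadhf'
  #6 SA[6]=6  'dbgdadhf'
  #7 SA[7]=11  'dhf'
  #8 SA[8]=13  'f'
  #9 SA[9]=5  'fdbgdadhf'
  #10 SA[10]=4  'ffdbgdadhf'
  #11 SA[11]=8  'gdadhf'
  #12 SA[12]=3  'gffdbgdadhf'
  #13 SA[13]=12  'hf'

[1, 10, 2, 7, 0, 9, 6, 11, 13, 5, 4, 8, 3, 12]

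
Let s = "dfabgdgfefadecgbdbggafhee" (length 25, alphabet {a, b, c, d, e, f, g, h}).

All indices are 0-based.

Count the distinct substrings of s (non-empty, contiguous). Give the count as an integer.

306

rank→(start, suffix):
  0 → (2, 'abgdgfefadecgbdbggafhee')
  1 → (10, 'adecgbdbggafhee')
  2 → (20, 'afhee')
  3 → (15, 'bdbggafhee')
  4 → (3, 'bgdgfefadecgbdbggafhee')
  5 → (17, 'bggafhee')
  6 → (13, 'cgbdbggafhee')
  7 → (16, 'dbggafhee')
  8 → (11, 'decgbdbggafhee')
  9 → (0, 'dfabgdgfefadecgbdbggafhee')
  10 → (5, 'dgfefadecgbdbggafhee')
  11 → (24, 'e')
  12 → (12, 'ecgbdbggafhee')
  13 → (23, 'ee')
  14 → (8, 'efadecgbdbggafhee')
  15 → (1, 'fabgdgfefadecgbdbggafhee')
  16 → (9, 'fadecgbdbggafhee')
  17 → (7, 'fefadecgbdbggafhee')
  18 → (21, 'fhee')
  19 → (19, 'gafhee')
  20 → (14, 'gbdbggafhee')
  21 → (4, 'gdgfefadecgbdbggafhee')
  22 → (6, 'gfefadecgbdbggafhee')
  23 → (18, 'ggafhee')
  24 → (22, 'hee')

SA = [2, 10, 20, 15, 3, 17, 13, 16, 11, 0, 5, 24, 12, 23, 8, 1, 9, 7, 21, 19, 14, 4, 6, 18, 22]
i: (SA[i-1],SA[i]) lcp shared
  1: (2,10) 1 'a'
  2: (10,20) 1 'a'
  3: (20,15) 0 ''
  4: (15,3) 1 'b'
  5: (3,17) 2 'bg'
  6: (17,13) 0 ''
  7: (13,16) 0 ''
  8: (16,11) 1 'd'
  9: (11,0) 1 'd'
  10: (0,5) 1 'd'
  11: (5,24) 0 ''
  12: (24,12) 1 'e'
  13: (12,23) 1 'e'
  14: (23,8) 1 'e'
  15: (8,1) 0 ''
  16: (1,9) 2 'fa'
  17: (9,7) 1 'f'
  18: (7,21) 1 'f'
  19: (21,19) 0 ''
  20: (19,14) 1 'g'
  21: (14,4) 1 'g'
  22: (4,6) 1 'g'
  23: (6,18) 1 'g'
  24: (18,22) 0 ''

n(n+1)/2 = 25·26/2 = 325
Σ LCP = 0 + 1 + 1 + 0 + 1 + 2 + 0 + 0 + 1 + 1 + 1 + 0 + 1 + 1 + 1 + 0 + 2 + 1 + 1 + 0 + 1 + 1 + 1 + 1 + 0 = 19
distinct = 325 − 19 = 306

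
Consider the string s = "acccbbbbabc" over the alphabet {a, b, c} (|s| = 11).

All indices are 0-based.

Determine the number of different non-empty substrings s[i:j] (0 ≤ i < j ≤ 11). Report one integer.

54

rank→(start, suffix):
  0 → (8, 'abc')
  1 → (0, 'acccbbbbabc')
  2 → (7, 'babc')
  3 → (6, 'bbabc')
  4 → (5, 'bbbabc')
  5 → (4, 'bbbbabc')
  6 → (9, 'bc')
  7 → (10, 'c')
  8 → (3, 'cbbbbabc')
  9 → (2, 'ccbbbbabc')
  10 → (1, 'cccbbbbabc')

SA = [8, 0, 7, 6, 5, 4, 9, 10, 3, 2, 1]
rank  pair      lcp
   1  s[8:],s[0:]  1  'a'
   2  s[0:],s[7:]  0  ''
   3  s[7:],s[6:]  1  'b'
   4  s[6:],s[5:]  2  'bb'
   5  s[5:],s[4:]  3  'bbb'
   6  s[4:],s[9:]  1  'b'
   7  s[9:],s[10:]  0  ''
   8  s[10:],s[3:]  1  'c'
   9  s[3:],s[2:]  1  'c'
  10  s[2:],s[1:]  2  'cc'

n(n+1)/2 = 11·12/2 = 66
Σ LCP = 0 + 1 + 0 + 1 + 2 + 3 + 1 + 0 + 1 + 1 + 2 = 12
distinct = 66 − 12 = 54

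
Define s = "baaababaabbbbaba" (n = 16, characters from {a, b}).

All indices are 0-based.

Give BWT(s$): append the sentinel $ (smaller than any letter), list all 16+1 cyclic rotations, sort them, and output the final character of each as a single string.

abbabbbaaa$ababba

rank  rotation           last
    0  $baaababaabbbbaba  a
    1  a$baaababaabbbbab  b
    2  aaababaabbbbaba$b  b
    3  aababaabbbbaba$ba  a
    4  aabbbbaba$baaabab  b
    5  aba$baaababaabbbb  b
    6  abaabbbbaba$baaab  b
    7  ababaabbbbaba$baa  a
    8  abbbbaba$baaababa  a
    9  ba$baaababaabbbba  a
   10  baaababaabbbbaba$  $
   11  baabbbbaba$baaaba  a
   12  baba$baaababaabbb  b
   13  babaabbbbaba$baaa  a
   14  bbaba$baaababaabb  b
   15  bbbaba$baaababaab  b
   16  bbbbaba$baaababaa  a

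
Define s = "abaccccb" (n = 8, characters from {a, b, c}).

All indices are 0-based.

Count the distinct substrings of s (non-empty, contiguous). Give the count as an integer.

sorted suffixes:
  #0 SA[0]=0  'abaccccb'
  #1 SA[1]=2  'accccb'
  #2 SA[2]=7  'b'
  #3 SA[3]=1  'baccccb'
  #4 SA[4]=6  'cb'
  #5 SA[5]=5  'ccb'
  #6 SA[6]=4  'cccb'
  #7 SA[7]=3  'ccccb'

SA = [0, 2, 7, 1, 6, 5, 4, 3]
rank  pair      lcp
   1  s[0:],s[2:]  1  'a'
   2  s[2:],s[7:]  0  ''
   3  s[7:],s[1:]  1  'b'
   4  s[1:],s[6:]  0  ''
   5  s[6:],s[5:]  1  'c'
   6  s[5:],s[4:]  2  'cc'
   7  s[4:],s[3:]  3  'ccc'

n(n+1)/2 = 8·9/2 = 36
Σ LCP = 0 + 1 + 0 + 1 + 0 + 1 + 2 + 3 = 8
distinct = 36 − 8 = 28

28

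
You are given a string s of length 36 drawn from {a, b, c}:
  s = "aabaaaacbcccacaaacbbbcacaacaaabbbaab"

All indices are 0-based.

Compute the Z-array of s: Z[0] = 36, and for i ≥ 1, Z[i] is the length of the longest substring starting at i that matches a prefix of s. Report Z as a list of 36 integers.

[36, 1, 0, 2, 2, 2, 1, 0, 0, 0, 0, 0, 1, 0, 2, 2, 1, 0, 0, 0, 0, 0, 1, 0, 2, 1, 0, 2, 3, 1, 0, 0, 0, 3, 1, 0]

Z[0]=36
i=1: i≥r, start 0; Z[1]=1 grow→box=[1,2)
i=2: i≥r, start 0; Z[2]=0
i=3: i≥r, start 0; Z[3]=2 grow→box=[3,5)
i=4: min(r-i=1, Z[1]=1)=1; Z[4]=2 grow→box=[4,6)
i=5: min(r-i=1, Z[1]=1)=1; Z[5]=2 grow→box=[5,7)
i=6: min(r-i=1, Z[1]=1)=1; Z[6]=1
i=7: i≥r, start 0; Z[7]=0
i=8: i≥r, start 0; Z[8]=0
i=9: i≥r, start 0; Z[9]=0
i=10: i≥r, start 0; Z[10]=0
i=11: i≥r, start 0; Z[11]=0
i=12: i≥r, start 0; Z[12]=1 grow→box=[12,13)
i=13: i≥r, start 0; Z[13]=0
i=14: i≥r, start 0; Z[14]=2 grow→box=[14,16)
i=15: min(r-i=1, Z[1]=1)=1; Z[15]=2 grow→box=[15,17)
i=16: min(r-i=1, Z[1]=1)=1; Z[16]=1
i=17: i≥r, start 0; Z[17]=0
i=18: i≥r, start 0; Z[18]=0
i=19: i≥r, start 0; Z[19]=0
i=20: i≥r, start 0; Z[20]=0
i=21: i≥r, start 0; Z[21]=0
i=22: i≥r, start 0; Z[22]=1 grow→box=[22,23)
i=23: i≥r, start 0; Z[23]=0
i=24: i≥r, start 0; Z[24]=2 grow→box=[24,26)
i=25: min(r-i=1, Z[1]=1)=1; Z[25]=1
i=26: i≥r, start 0; Z[26]=0
i=27: i≥r, start 0; Z[27]=2 grow→box=[27,29)
i=28: min(r-i=1, Z[1]=1)=1; Z[28]=3 grow→box=[28,31)
i=29: min(r-i=2, Z[1]=1)=1; Z[29]=1
i=30: min(r-i=1, Z[2]=0)=0; Z[30]=0
i=31: i≥r, start 0; Z[31]=0
i=32: i≥r, start 0; Z[32]=0
i=33: i≥r, start 0; Z[33]=3 grow→box=[33,36)
i=34: min(r-i=2, Z[1]=1)=1; Z[34]=1
i=35: min(r-i=1, Z[2]=0)=0; Z[35]=0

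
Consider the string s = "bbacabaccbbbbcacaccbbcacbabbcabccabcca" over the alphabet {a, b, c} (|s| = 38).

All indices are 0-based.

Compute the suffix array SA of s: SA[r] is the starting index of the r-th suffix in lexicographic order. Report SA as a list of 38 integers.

[37, 4, 25, 33, 29, 2, 14, 22, 6, 16, 24, 1, 5, 0, 9, 10, 26, 11, 19, 27, 12, 20, 34, 30, 36, 3, 32, 28, 13, 21, 15, 23, 8, 18, 35, 31, 7, 17]

sorted suffixes:
  #0 SA[0]=37  'a'
  #1 SA[1]=4  'abaccbbbbcacaccbbcacbabbcabccabcca'
  #2 SA[2]=25  'abbcabccabcca'
  #3 SA[3]=33  'abcca'
  #4 SA[4]=29  'abccabcca'
  #5 SA[5]=2  'acabaccbbbbcacaccbbcacbabbcabccabcca'
  #6 SA[6]=14  'acaccbbcacbabbcabccabcca'
  #7 SA[7]=22  'acbabbcabccabcca'
  #8 SA[8]=6  'accbbbbcacaccbbcacbabbcabccabcca'
  #9 SA[9]=16  'accbbcacbabbcabccabcca'
  #10 SA[10]=24  'babbcabccabcca'
  #11 SA[11]=1  'bacabaccbbbbcacaccbbcacbabbcabccabcca'
  #12 SA[12]=5  'baccbbbbcacaccbbcacbabbcabccabcca'
  #13 SA[13]=0  'bbacabaccbbbbcacaccbbcacbabbcabccabcca'
  #14 SA[14]=9  'bbbbcacaccbbcacbabbcabccabcca'
  #15 SA[15]=10  'bbbcacaccbbcacbabbcabccabcca'
  #16 SA[16]=26  'bbcabccabcca'
  #17 SA[17]=11  'bbcacaccbbcacbabbcabccabcca'
  #18 SA[18]=19  'bbcacbabbcabccabcca'
  #19 SA[19]=27  'bcabccabcca'
  #20 SA[20]=12  'bcacaccbbcacbabbcabccabcca'
  #21 SA[21]=20  'bcacbabbcabccabcca'
  #22 SA[22]=34  'bcca'
  #23 SA[23]=30  'bccabcca'
  #24 SA[24]=36  'ca'
  #25 SA[25]=3  'cabaccbbbbcacaccbbcacbabbcabccabcca'
  #26 SA[26]=32  'cabcca'
  #27 SA[27]=28  'cabccabcca'
  #28 SA[28]=13  'cacaccbbcacbabbcabccabcca'
  #29 SA[29]=21  'cacbabbcabccabcca'
  #30 SA[30]=15  'caccbbcacbabbcabccabcca'
  #31 SA[31]=23  'cbabbcabccabcca'
  #32 SA[32]=8  'cbbbbcacaccbbcacbabbcabccabcca'
  #33 SA[33]=18  'cbbcacbabbcabccabcca'
  #34 SA[34]=35  'cca'
  #35 SA[35]=31  'ccabcca'
  #36 SA[36]=7  'ccbbbbcacaccbbcacbabbcabccabcca'
  #37 SA[37]=17  'ccbbcacbabbcabccabcca'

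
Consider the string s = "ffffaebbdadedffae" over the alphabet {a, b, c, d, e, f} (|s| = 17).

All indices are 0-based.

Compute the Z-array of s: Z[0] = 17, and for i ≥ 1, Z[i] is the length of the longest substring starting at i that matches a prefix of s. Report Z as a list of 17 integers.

Z[0]=17
i=1: i≥r, start 0; Z[1]=3 scan→box=[1,4)
i=2: min(r-i=2, Z[1]=3)=2; Z[2]=2
i=3: min(r-i=1, Z[2]=2)=1; Z[3]=1
i=4: i≥r, start 0; Z[4]=0
i=5: i≥r, start 0; Z[5]=0
i=6: i≥r, start 0; Z[6]=0
i=7: i≥r, start 0; Z[7]=0
i=8: i≥r, start 0; Z[8]=0
i=9: i≥r, start 0; Z[9]=0
i=10: i≥r, start 0; Z[10]=0
i=11: i≥r, start 0; Z[11]=0
i=12: i≥r, start 0; Z[12]=0
i=13: i≥r, start 0; Z[13]=2 scan→box=[13,15)
i=14: min(r-i=1, Z[1]=3)=1; Z[14]=1
i=15: i≥r, start 0; Z[15]=0
i=16: i≥r, start 0; Z[16]=0

[17, 3, 2, 1, 0, 0, 0, 0, 0, 0, 0, 0, 0, 2, 1, 0, 0]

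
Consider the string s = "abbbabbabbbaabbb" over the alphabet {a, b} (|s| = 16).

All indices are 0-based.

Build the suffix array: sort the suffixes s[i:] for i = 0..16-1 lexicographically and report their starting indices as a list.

rank→(start, suffix):
  0 → (11, 'aabbb')
  1 → (4, 'abbabbbaabbb')
  2 → (12, 'abbb')
  3 → (7, 'abbbaabbb')
  4 → (0, 'abbbabbabbbaabbb')
  5 → (15, 'b')
  6 → (10, 'baabbb')
  7 → (3, 'babbabbbaabbb')
  8 → (6, 'babbbaabbb')
  9 → (14, 'bb')
  10 → (9, 'bbaabbb')
  11 → (2, 'bbabbabbbaabbb')
  12 → (5, 'bbabbbaabbb')
  13 → (13, 'bbb')
  14 → (8, 'bbbaabbb')
  15 → (1, 'bbbabbabbbaabbb')

[11, 4, 12, 7, 0, 15, 10, 3, 6, 14, 9, 2, 5, 13, 8, 1]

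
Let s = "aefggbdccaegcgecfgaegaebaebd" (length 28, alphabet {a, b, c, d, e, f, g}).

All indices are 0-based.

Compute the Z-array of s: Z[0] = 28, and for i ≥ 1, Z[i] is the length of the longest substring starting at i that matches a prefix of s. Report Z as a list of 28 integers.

[28, 0, 0, 0, 0, 0, 0, 0, 0, 2, 0, 0, 0, 0, 0, 0, 0, 0, 2, 0, 0, 2, 0, 0, 2, 0, 0, 0]

Z[0]=28
i=1: i≥r, start 0; Z[1]=0
i=2: i≥r, start 0; Z[2]=0
i=3: i≥r, start 0; Z[3]=0
i=4: i≥r, start 0; Z[4]=0
i=5: i≥r, start 0; Z[5]=0
i=6: i≥r, start 0; Z[6]=0
i=7: i≥r, start 0; Z[7]=0
i=8: i≥r, start 0; Z[8]=0
i=9: i≥r, start 0; Z[9]=2 grow→box=[9,11)
i=10: min(r-i=1, Z[1]=0)=0; Z[10]=0
i=11: i≥r, start 0; Z[11]=0
i=12: i≥r, start 0; Z[12]=0
i=13: i≥r, start 0; Z[13]=0
i=14: i≥r, start 0; Z[14]=0
i=15: i≥r, start 0; Z[15]=0
i=16: i≥r, start 0; Z[16]=0
i=17: i≥r, start 0; Z[17]=0
i=18: i≥r, start 0; Z[18]=2 grow→box=[18,20)
i=19: min(r-i=1, Z[1]=0)=0; Z[19]=0
i=20: i≥r, start 0; Z[20]=0
i=21: i≥r, start 0; Z[21]=2 grow→box=[21,23)
i=22: min(r-i=1, Z[1]=0)=0; Z[22]=0
i=23: i≥r, start 0; Z[23]=0
i=24: i≥r, start 0; Z[24]=2 grow→box=[24,26)
i=25: min(r-i=1, Z[1]=0)=0; Z[25]=0
i=26: i≥r, start 0; Z[26]=0
i=27: i≥r, start 0; Z[27]=0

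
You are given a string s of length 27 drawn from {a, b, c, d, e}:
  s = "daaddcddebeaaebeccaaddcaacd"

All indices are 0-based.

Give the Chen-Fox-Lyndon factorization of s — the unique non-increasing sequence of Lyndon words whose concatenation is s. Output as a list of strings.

emit factor 1: 'd' (i=0, period=1)
emit factor 2: 'aaddcddebeaaebecc' (i=1, period=17)
emit factor 3: 'aaddc' (i=18, period=5)
emit factor 4: 'aacd' (i=23, period=4)

["d", "aaddcddebeaaebecc", "aaddc", "aacd"]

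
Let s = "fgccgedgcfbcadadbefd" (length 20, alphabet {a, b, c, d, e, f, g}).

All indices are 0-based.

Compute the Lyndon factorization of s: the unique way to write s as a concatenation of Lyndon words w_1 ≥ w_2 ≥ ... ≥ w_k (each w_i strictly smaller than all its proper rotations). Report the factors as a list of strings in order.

emit factor 1: 'fg' (i=0, period=2)
emit factor 2: 'ccgedgcf' (i=2, period=8)
emit factor 3: 'bc' (i=10, period=2)
emit factor 4: 'adadbefd' (i=12, period=8)

["fg", "ccgedgcf", "bc", "adadbefd"]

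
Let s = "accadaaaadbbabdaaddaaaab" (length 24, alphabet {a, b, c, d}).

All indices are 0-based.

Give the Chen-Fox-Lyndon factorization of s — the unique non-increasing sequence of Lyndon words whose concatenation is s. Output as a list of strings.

emit factor 1: 'accad' (i=0, period=5)
emit factor 2: 'aaaadbbabdaadd' (i=5, period=14)
emit factor 3: 'aaaab' (i=19, period=5)

["accad", "aaaadbbabdaadd", "aaaab"]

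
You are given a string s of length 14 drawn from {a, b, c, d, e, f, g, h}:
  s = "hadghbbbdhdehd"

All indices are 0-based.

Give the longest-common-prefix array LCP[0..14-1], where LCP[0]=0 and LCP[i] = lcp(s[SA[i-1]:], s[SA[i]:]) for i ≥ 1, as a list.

rank | idx | suffix
   0 |   1 | adghbbbdhdehd
   1 |   5 | bbbdhdehd
   2 |   6 | bbdhdehd
   3 |   7 | bdhdehd
   4 |  13 | d
   5 |  10 | dehd
   6 |   2 | dghbbbdhdehd
   7 |   8 | dhdehd
   8 |  11 | ehd
   9 |   3 | ghbbbdhdehd
  10 |   0 | hadghbbbdhdehd
  11 |   4 | hbbbdhdehd
  12 |  12 | hd
  13 |   9 | hdehd

SA = [1, 5, 6, 7, 13, 10, 2, 8, 11, 3, 0, 4, 12, 9]
[i] adj suffixes → lcp
  [1] 1/5 → 0 ('')
  [2] 5/6 → 2 ('bb')
  [3] 6/7 → 1 ('b')
  [4] 7/13 → 0 ('')
  [5] 13/10 → 1 ('d')
  [6] 10/2 → 1 ('d')
  [7] 2/8 → 1 ('d')
  [8] 8/11 → 0 ('')
  [9] 11/3 → 0 ('')
  [10] 3/0 → 0 ('')
  [11] 0/4 → 1 ('h')
  [12] 4/12 → 1 ('h')
  [13] 12/9 → 2 ('hd')

[0, 0, 2, 1, 0, 1, 1, 1, 0, 0, 0, 1, 1, 2]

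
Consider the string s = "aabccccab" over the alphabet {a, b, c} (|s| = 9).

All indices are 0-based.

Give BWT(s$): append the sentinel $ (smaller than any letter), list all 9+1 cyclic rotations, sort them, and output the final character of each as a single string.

rank  rotation    last
    0  $aabccccab  b
    1  aabccccab$  $
    2  ab$aabcccc  c
    3  abccccab$a  a
    4  b$aabcccca  a
    5  bccccab$aa  a
    6  cab$aabccc  c
    7  ccab$aabcc  c
    8  cccab$aabc  c
    9  ccccab$aab  b

b$caaacccb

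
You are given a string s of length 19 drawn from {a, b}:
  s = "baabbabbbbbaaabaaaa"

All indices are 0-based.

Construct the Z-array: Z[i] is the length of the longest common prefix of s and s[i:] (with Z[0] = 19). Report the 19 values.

[19, 0, 0, 1, 2, 0, 1, 1, 1, 1, 3, 0, 0, 0, 3, 0, 0, 0, 0]

Z[0]=19
i=1: fresh scan; Z[1]=0
i=2: fresh scan; Z[2]=0
i=3: fresh scan; Z[3]=1 scan→box=[3,4)
i=4: fresh scan; Z[4]=2 scan→box=[4,6)
i=5: min(r-i=1, Z[1]=0)=0; Z[5]=0
i=6: fresh scan; Z[6]=1 scan→box=[6,7)
i=7: fresh scan; Z[7]=1 scan→box=[7,8)
i=8: fresh scan; Z[8]=1 scan→box=[8,9)
i=9: fresh scan; Z[9]=1 scan→box=[9,10)
i=10: fresh scan; Z[10]=3 scan→box=[10,13)
i=11: min(r-i=2, Z[1]=0)=0; Z[11]=0
i=12: min(r-i=1, Z[2]=0)=0; Z[12]=0
i=13: fresh scan; Z[13]=0
i=14: fresh scan; Z[14]=3 scan→box=[14,17)
i=15: min(r-i=2, Z[1]=0)=0; Z[15]=0
i=16: min(r-i=1, Z[2]=0)=0; Z[16]=0
i=17: fresh scan; Z[17]=0
i=18: fresh scan; Z[18]=0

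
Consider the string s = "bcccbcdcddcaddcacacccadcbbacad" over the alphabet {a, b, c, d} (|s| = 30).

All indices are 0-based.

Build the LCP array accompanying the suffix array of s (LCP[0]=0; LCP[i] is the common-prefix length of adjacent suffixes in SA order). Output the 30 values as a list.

[0, 3, 2, 1, 2, 2, 0, 1, 1, 2, 0, 3, 2, 3, 3, 1, 2, 1, 2, 2, 3, 1, 2, 0, 1, 3, 2, 2, 1, 4]

sorted suffixes:
  #0 SA[0]=15  'acacccadcbbacad'
  #1 SA[1]=26  'acad'
  #2 SA[2]=17  'acccadcbbacad'
  #3 SA[3]=28  'ad'
  #4 SA[4]=21  'adcbbacad'
  #5 SA[5]=11  'addcacacccadcbbacad'
  #6 SA[6]=25  'bacad'
  #7 SA[7]=24  'bbacad'
  #8 SA[8]=0  'bcccbcdcddcaddcacacccadcbbacad'
  #9 SA[9]=4  'bcdcddcaddcacacccadcbbacad'
  #10 SA[10]=14  'cacacccadcbbacad'
  #11 SA[11]=16  'cacccadcbbacad'
  #12 SA[12]=27  'cad'
  #13 SA[13]=20  'cadcbbacad'
  #14 SA[14]=10  'caddcacacccadcbbacad'
  #15 SA[15]=23  'cbbacad'
  #16 SA[16]=3  'cbcdcddcaddcacacccadcbbacad'
  #17 SA[17]=19  'ccadcbbacad'
  #18 SA[18]=2  'ccbcdcddcaddcacacccadcbbacad'
  #19 SA[19]=18  'cccadcbbacad'
  #20 SA[20]=1  'cccbcdcddcaddcacacccadcbbacad'
  #21 SA[21]=5  'cdcddcaddcacacccadcbbacad'
  #22 SA[22]=7  'cddcaddcacacccadcbbacad'
  #23 SA[23]=29  'd'
  #24 SA[24]=13  'dcacacccadcbbacad'
  #25 SA[25]=9  'dcaddcacacccadcbbacad'
  #26 SA[26]=22  'dcbbacad'
  #27 SA[27]=6  'dcddcaddcacacccadcbbacad'
  #28 SA[28]=12  'ddcacacccadcbbacad'
  #29 SA[29]=8  'ddcaddcacacccadcbbacad'

SA = [15, 26, 17, 28, 21, 11, 25, 24, 0, 4, 14, 16, 27, 20, 10, 23, 3, 19, 2, 18, 1, 5, 7, 29, 13, 9, 22, 6, 12, 8]
[i] adj suffixes → lcp
  [1] 15/26 → 3 ('aca')
  [2] 26/17 → 2 ('ac')
  [3] 17/28 → 1 ('a')
  [4] 28/21 → 2 ('ad')
  [5] 21/11 → 2 ('ad')
  [6] 11/25 → 0 ('')
  [7] 25/24 → 1 ('b')
  [8] 24/0 → 1 ('b')
  [9] 0/4 → 2 ('bc')
  [10] 4/14 → 0 ('')
  [11] 14/16 → 3 ('cac')
  [12] 16/27 → 2 ('ca')
  [13] 27/20 → 3 ('cad')
  [14] 20/10 → 3 ('cad')
  [15] 10/23 → 1 ('c')
  [16] 23/3 → 2 ('cb')
  [17] 3/19 → 1 ('c')
  [18] 19/2 → 2 ('cc')
  [19] 2/18 → 2 ('cc')
  [20] 18/1 → 3 ('ccc')
  [21] 1/5 → 1 ('c')
  [22] 5/7 → 2 ('cd')
  [23] 7/29 → 0 ('')
  [24] 29/13 → 1 ('d')
  [25] 13/9 → 3 ('dca')
  [26] 9/22 → 2 ('dc')
  [27] 22/6 → 2 ('dc')
  [28] 6/12 → 1 ('d')
  [29] 12/8 → 4 ('ddca')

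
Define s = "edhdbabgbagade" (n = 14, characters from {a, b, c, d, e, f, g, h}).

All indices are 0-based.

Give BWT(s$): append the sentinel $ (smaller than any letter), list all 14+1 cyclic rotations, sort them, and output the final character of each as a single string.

ebgbdgahaed$abd

rank  rotation         last
    0  $edhdbabgbagade  e
    1  abgbagade$edhdb  b
    2  ade$edhdbabgbag  g
    3  agade$edhdbabgb  b
    4  babgbagade$edhd  d
    5  bagade$edhdbabg  g
    6  bgbagade$edhdba  a
    7  dbabgbagade$edh  h
    8  de$edhdbabgbaga  a
    9  dhdbabgbagade$e  e
   10  e$edhdbabgbagad  d
   11  edhdbabgbagade$  $
   12  gade$edhdbabgba  a
   13  gbagade$edhdbab  b
   14  hdbabgbagade$ed  d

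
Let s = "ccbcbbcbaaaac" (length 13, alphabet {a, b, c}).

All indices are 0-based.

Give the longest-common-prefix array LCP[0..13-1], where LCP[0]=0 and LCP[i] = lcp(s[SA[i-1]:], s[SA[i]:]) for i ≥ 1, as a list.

[0, 3, 2, 1, 0, 1, 1, 3, 0, 1, 2, 2, 1]

rank→(start, suffix):
  0 → (8, 'aaaac')
  1 → (9, 'aaac')
  2 → (10, 'aac')
  3 → (11, 'ac')
  4 → (7, 'baaaac')
  5 → (4, 'bbcbaaaac')
  6 → (5, 'bcbaaaac')
  7 → (2, 'bcbbcbaaaac')
  8 → (12, 'c')
  9 → (6, 'cbaaaac')
  10 → (3, 'cbbcbaaaac')
  11 → (1, 'cbcbbcbaaaac')
  12 → (0, 'ccbcbbcbaaaac')

SA = [8, 9, 10, 11, 7, 4, 5, 2, 12, 6, 3, 1, 0]
[i] adj suffixes → lcp
  [1] 8/9 → 3 ('aaa')
  [2] 9/10 → 2 ('aa')
  [3] 10/11 → 1 ('a')
  [4] 11/7 → 0 ('')
  [5] 7/4 → 1 ('b')
  [6] 4/5 → 1 ('b')
  [7] 5/2 → 3 ('bcb')
  [8] 2/12 → 0 ('')
  [9] 12/6 → 1 ('c')
  [10] 6/3 → 2 ('cb')
  [11] 3/1 → 2 ('cb')
  [12] 1/0 → 1 ('c')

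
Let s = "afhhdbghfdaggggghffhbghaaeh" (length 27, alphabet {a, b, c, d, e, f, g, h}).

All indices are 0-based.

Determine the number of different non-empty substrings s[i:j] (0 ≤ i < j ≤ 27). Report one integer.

sorted suffixes:
  #0 SA[0]=23  'aaeh'
  #1 SA[1]=24  'aeh'
  #2 SA[2]=0  'afhhdbghfdaggggghffhbghaaeh'
  #3 SA[3]=10  'aggggghffhbghaaeh'
  #4 SA[4]=20  'bghaaeh'
  #5 SA[5]=5  'bghfdaggggghffhbghaaeh'
  #6 SA[6]=9  'daggggghffhbghaaeh'
  #7 SA[7]=4  'dbghfdaggggghffhbghaaeh'
  #8 SA[8]=25  'eh'
  #9 SA[9]=8  'fdaggggghffhbghaaeh'
  #10 SA[10]=17  'ffhbghaaeh'
  #11 SA[11]=18  'fhbghaaeh'
  #12 SA[12]=1  'fhhdbghfdaggggghffhbghaaeh'
  #13 SA[13]=11  'ggggghffhbghaaeh'
  #14 SA[14]=12  'gggghffhbghaaeh'
  #15 SA[15]=13  'ggghffhbghaaeh'
  #16 SA[16]=14  'gghffhbghaaeh'
  #17 SA[17]=21  'ghaaeh'
  #18 SA[18]=6  'ghfdaggggghffhbghaaeh'
  #19 SA[19]=15  'ghffhbghaaeh'
  #20 SA[20]=26  'h'
  #21 SA[21]=22  'haaeh'
  #22 SA[22]=19  'hbghaaeh'
  #23 SA[23]=3  'hdbghfdaggggghffhbghaaeh'
  #24 SA[24]=7  'hfdaggggghffhbghaaeh'
  #25 SA[25]=16  'hffhbghaaeh'
  #26 SA[26]=2  'hhdbghfdaggggghffhbghaaeh'

SA = [23, 24, 0, 10, 20, 5, 9, 4, 25, 8, 17, 18, 1, 11, 12, 13, 14, 21, 6, 15, 26, 22, 19, 3, 7, 16, 2]
i: (SA[i-1],SA[i]) lcp shared
  1: (23,24) 1 'a'
  2: (24,0) 1 'a'
  3: (0,10) 1 'a'
  4: (10,20) 0 ''
  5: (20,5) 3 'bgh'
  6: (5,9) 0 ''
  7: (9,4) 1 'd'
  8: (4,25) 0 ''
  9: (25,8) 0 ''
  10: (8,17) 1 'f'
  11: (17,18) 1 'f'
  12: (18,1) 2 'fh'
  13: (1,11) 0 ''
  14: (11,12) 4 'gggg'
  15: (12,13) 3 'ggg'
  16: (13,14) 2 'gg'
  17: (14,21) 1 'g'
  18: (21,6) 2 'gh'
  19: (6,15) 3 'ghf'
  20: (15,26) 0 ''
  21: (26,22) 1 'h'
  22: (22,19) 1 'h'
  23: (19,3) 1 'h'
  24: (3,7) 1 'h'
  25: (7,16) 2 'hf'
  26: (16,2) 1 'h'

n(n+1)/2 = 27·28/2 = 378
Σ LCP = 0 + 1 + 1 + 1 + 0 + 3 + 0 + 1 + 0 + 0 + 1 + 1 + 2 + 0 + 4 + 3 + 2 + 1 + 2 + 3 + 0 + 1 + 1 + 1 + 1 + 2 + 1 = 33
distinct = 378 − 33 = 345

345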